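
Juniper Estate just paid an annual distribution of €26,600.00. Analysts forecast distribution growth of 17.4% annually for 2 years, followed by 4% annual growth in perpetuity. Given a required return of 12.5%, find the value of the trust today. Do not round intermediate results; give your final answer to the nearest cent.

D_1 = 31228.40000
D_2 = 36662.14160
Terminal value at year 2: TV = D_2×(1+g_2)/(r−g_2) = 38128.62726/0.085 = 448572.08546
P_0 = D_1/(1+r)^1 + D_2/(1+r)^2 + TV/(1+r)^2
    = 27758.57778 + 28967.61805 + 354427.32678 = 411153.52261

€411153.52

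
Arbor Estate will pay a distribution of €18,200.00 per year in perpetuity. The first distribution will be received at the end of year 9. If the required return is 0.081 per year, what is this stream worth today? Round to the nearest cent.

Value at end of year 8: C / r = €18,200.00 / 0.081 = €224,691.3580
Discount to today: PV = €224,691.3580 / (1 + 0.081)^8 = €224,691.3580 / 1.864685 = €120,498.27

€120498.27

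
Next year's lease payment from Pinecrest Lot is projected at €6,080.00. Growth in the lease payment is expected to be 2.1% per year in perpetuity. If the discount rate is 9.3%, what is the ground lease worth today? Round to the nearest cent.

€84444.44

Growing perpetuity: P = D₁ / (r − g) = €6,080.0000 / (0.093 − 0.021) = €84,444.44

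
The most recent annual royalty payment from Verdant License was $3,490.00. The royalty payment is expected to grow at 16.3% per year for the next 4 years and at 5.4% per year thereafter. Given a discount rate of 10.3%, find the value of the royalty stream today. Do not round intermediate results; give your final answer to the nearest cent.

D_1 = 4058.87000
D_2 = 4720.46581
D_3 = 5489.90174
D_4 = 6384.75572
Terminal value at year 4: TV = D_4×(1+g_2)/(r−g_2) = 6729.53253/0.049 = 137337.39855
P_0 = D_1/(1+r)^1 + D_2/(1+r)^2 + D_3/(1+r)^3 + D_4/(1+r)^4 + TV/(1+r)^4
    = 3679.84587 + 3880.01881 + 4091.08058 + 4313.62350 + 92786.92173 = 108751.49050

$108751.49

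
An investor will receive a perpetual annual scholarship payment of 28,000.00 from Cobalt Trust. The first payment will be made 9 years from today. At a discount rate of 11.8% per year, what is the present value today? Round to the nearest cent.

97216.86

Value at end of year 8: C / r = 28,000.00 / 0.118 = 237,288.1356
Discount to today: PV = 237,288.1356 / (1 + 0.118)^8 = 237,288.1356 / 2.440813 = 97,216.86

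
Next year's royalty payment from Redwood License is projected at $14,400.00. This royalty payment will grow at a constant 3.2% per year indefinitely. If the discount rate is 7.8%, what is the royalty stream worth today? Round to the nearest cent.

Growing perpetuity: P = D₁ / (r − g) = $14,400.0000 / (0.078 − 0.032) = $313,043.48

$313043.48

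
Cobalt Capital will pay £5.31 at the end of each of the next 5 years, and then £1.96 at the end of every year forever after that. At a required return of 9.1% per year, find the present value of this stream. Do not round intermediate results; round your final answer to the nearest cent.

£34.54

PV of 5-year annuity: £5.31 × [1 − (1+0.091)^−5] / 0.091 = 20.60057
Perpetuity value at year 5: £1.96 / 0.091 = 21.53846
PV of perpetuity: 21.53846 / (1+0.091)^5 = 13.93449
Total PV = 20.60057 + 13.93449 = 34.53505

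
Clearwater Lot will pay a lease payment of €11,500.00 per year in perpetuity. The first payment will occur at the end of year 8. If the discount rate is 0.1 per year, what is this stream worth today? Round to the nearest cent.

€59013.18

Value at end of year 7: C / r = €11,500.00 / 0.1 = €115,000.0000
Discount to today: PV = €115,000.0000 / (1 + 0.1)^7 = €115,000.0000 / 1.948717 = €59,013.18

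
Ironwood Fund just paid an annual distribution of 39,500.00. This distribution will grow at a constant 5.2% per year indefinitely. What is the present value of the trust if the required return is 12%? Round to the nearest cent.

D₁ = D₀ × (1 + g) = 39,500.00 × 1.052 = 41,554.0000
Growing perpetuity: P = D₁ / (r − g) = 41,554.0000 / (0.12 − 0.052) = 611,088.24

611088.24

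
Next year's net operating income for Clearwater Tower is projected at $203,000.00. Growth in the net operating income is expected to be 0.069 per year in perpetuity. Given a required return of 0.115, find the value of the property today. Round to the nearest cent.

Growing perpetuity: P = D₁ / (r − g) = $203,000.0000 / (0.115 − 0.069) = $4,413,043.48

$4413043.48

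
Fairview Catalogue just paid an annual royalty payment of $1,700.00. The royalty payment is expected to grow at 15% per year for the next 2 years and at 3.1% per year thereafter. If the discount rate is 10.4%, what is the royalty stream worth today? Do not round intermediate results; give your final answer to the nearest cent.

D_1 = 1955.00000
D_2 = 2248.25000
Terminal value at year 2: TV = D_2×(1+g_2)/(r−g_2) = 2317.94575/0.073 = 31752.68151
P_0 = D_1/(1+r)^1 + D_2/(1+r)^2 + TV/(1+r)^2
    = 1770.83333 + 1844.61806 + 26052.07144 = 29667.52283

$29667.52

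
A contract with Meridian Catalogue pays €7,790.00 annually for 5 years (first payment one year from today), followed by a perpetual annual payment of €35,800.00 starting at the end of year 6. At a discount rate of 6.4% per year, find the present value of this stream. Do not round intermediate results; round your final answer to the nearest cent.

€442659.60

PV of 5-year annuity: €7,790.00 × [1 − (1+0.064)^−5] / 0.064 = 32460.29939
Perpetuity value at year 5: €35,800.00 / 0.064 = 559375.00000
PV of perpetuity: 559375.00000 / (1+0.064)^5 = 410199.29806
Total PV = 32460.29939 + 410199.29806 = 442659.59745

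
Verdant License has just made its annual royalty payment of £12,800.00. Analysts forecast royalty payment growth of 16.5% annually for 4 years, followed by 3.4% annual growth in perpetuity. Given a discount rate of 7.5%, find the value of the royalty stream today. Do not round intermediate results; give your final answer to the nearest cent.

D_1 = 14912.00000
D_2 = 17372.48000
D_3 = 20238.93920
D_4 = 23578.36417
Terminal value at year 4: TV = D_4×(1+g_2)/(r−g_2) = 24380.02855/0.041 = 594634.84268
P_0 = D_1/(1+r)^1 + D_2/(1+r)^2 + D_3/(1+r)^3 + D_4/(1+r)^4 + TV/(1+r)^4
    = 13871.62791 + 15032.97350 + 16291.54802 + 17655.49158 + 445262.88522 = 508114.52623

£508114.53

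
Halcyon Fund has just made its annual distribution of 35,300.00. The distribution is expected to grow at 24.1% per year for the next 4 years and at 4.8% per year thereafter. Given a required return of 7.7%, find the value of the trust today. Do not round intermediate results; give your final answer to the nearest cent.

D_1 = 43807.30000
D_2 = 54364.85930
D_3 = 67466.79039
D_4 = 83726.28688
Terminal value at year 4: TV = D_4×(1+g_2)/(r−g_2) = 87745.14865/0.029 = 3025694.78088
P_0 = D_1/(1+r)^1 + D_2/(1+r)^2 + D_3/(1+r)^3 + D_4/(1+r)^4 + TV/(1+r)^4
    = 40675.30176 + 46869.12673 + 54006.11539 + 62229.88783 + 2248859.39482 = 2452639.82654

2452639.83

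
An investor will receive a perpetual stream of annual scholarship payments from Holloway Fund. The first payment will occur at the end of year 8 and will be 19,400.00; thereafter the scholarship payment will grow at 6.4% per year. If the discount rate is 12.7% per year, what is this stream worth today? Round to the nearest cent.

133350.23

Value at end of year 7: C₁ / (r − g) = 19,400.00 / (0.127 − 0.064) = 307,936.5079
Discount to today: PV = 307,936.5079 / (1 + 0.127)^7 = 307,936.5079 / 2.309231 = 133,350.23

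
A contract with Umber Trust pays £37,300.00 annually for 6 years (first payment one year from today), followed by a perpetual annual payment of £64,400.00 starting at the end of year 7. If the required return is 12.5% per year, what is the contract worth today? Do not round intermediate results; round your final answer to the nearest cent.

£405340.98

PV of 6-year annuity: £37,300.00 × [1 − (1+0.125)^−6] / 0.125 = 151208.17701
Perpetuity value at year 6: £64,400.00 / 0.125 = 515200.00000
PV of perpetuity: 515200.00000 / (1+0.125)^6 = 254132.79894
Total PV = 151208.17701 + 254132.79894 = 405340.97595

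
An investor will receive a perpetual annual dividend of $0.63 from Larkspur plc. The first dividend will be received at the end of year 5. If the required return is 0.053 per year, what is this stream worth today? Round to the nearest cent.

$9.67

Value at end of year 4: C / r = $0.63 / 0.053 = $11.8868
Discount to today: PV = $11.8868 / (1 + 0.053)^4 = $11.8868 / 1.229457 = $9.67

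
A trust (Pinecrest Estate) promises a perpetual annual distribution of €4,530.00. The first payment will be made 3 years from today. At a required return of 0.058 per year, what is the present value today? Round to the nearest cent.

€69774.84

Value at end of year 2: C / r = €4,530.00 / 0.058 = €78,103.4483
Discount to today: PV = €78,103.4483 / (1 + 0.058)^2 = €78,103.4483 / 1.119364 = €69,774.84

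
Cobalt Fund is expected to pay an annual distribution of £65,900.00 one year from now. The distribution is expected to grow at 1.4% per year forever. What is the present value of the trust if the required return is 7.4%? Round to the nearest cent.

Growing perpetuity: P = D₁ / (r − g) = £65,900.0000 / (0.074 − 0.014) = £1,098,333.33

£1098333.33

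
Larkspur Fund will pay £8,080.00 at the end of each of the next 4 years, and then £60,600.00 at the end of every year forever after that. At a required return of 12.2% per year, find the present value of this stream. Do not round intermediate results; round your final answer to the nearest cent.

PV of 4-year annuity: £8,080.00 × [1 − (1+0.122)^−4] / 0.122 = 24438.76425
Perpetuity value at year 4: £60,600.00 / 0.122 = 496721.31148
PV of perpetuity: 496721.31148 / (1+0.122)^4 = 313430.57962
Total PV = 24438.76425 + 313430.57962 = 337869.34386

£337869.34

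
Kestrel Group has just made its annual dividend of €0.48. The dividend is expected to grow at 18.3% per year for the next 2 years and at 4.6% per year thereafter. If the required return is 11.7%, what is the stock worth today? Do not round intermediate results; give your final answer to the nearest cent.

€8.98

D_1 = 0.56784
D_2 = 0.67175
Terminal value at year 2: TV = D_2×(1+g_2)/(r−g_2) = 0.70266/0.071 = 9.89656
P_0 = D_1/(1+r)^1 + D_2/(1+r)^2 + TV/(1+r)^2
    = 0.50836 + 0.53840 + 7.93191 = 8.97867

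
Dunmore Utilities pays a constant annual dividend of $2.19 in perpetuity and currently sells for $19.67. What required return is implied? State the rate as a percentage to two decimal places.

P = C/r ⇒ r = C/P = $2.19/$19.67 = 0.111337

11.13%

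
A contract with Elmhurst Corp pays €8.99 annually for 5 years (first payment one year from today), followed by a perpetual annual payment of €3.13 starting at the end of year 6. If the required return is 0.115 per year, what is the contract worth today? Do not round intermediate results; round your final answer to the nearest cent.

€48.61

PV of 5-year annuity: €8.99 × [1 − (1+0.115)^−5] / 0.115 = 32.81240
Perpetuity value at year 5: €3.13 / 0.115 = 27.21739
PV of perpetuity: 27.21739 / (1+0.115)^5 = 15.79327
Total PV = 32.81240 + 15.79327 = 48.60568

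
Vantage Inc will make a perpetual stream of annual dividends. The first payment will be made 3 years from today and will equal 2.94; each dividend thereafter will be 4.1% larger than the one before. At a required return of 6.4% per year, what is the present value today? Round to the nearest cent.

112.91

Value at end of year 2: C₁ / (r − g) = 2.94 / (0.064 − 0.041) = 127.8261
Discount to today: PV = 127.8261 / (1 + 0.064)^2 = 127.8261 / 1.132096 = 112.91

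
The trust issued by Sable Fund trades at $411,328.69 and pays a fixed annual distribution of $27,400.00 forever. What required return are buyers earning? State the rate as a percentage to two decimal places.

P = C/r ⇒ r = C/P = $27,400.00/$411,328.69 = 0.066613

6.66%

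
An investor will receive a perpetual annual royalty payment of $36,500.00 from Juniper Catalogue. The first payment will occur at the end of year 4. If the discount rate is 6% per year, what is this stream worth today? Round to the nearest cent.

$510768.40

Value at end of year 3: C / r = $36,500.00 / 0.06 = $608,333.3333
Discount to today: PV = $608,333.3333 / (1 + 0.06)^3 = $608,333.3333 / 1.191016 = $510,768.40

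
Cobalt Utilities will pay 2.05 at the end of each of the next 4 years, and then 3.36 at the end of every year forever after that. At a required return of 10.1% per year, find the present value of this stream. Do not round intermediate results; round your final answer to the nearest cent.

29.12

PV of 4-year annuity: 2.05 × [1 − (1+0.101)^−4] / 0.101 = 6.48418
Perpetuity value at year 4: 3.36 / 0.101 = 33.26733
PV of perpetuity: 33.26733 / (1+0.101)^4 = 22.63959
Total PV = 6.48418 + 22.63959 = 29.12378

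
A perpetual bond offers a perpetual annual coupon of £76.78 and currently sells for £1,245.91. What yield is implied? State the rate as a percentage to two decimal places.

6.16%

P = C/r ⇒ r = C/P = £76.78/£1,245.91 = 0.061626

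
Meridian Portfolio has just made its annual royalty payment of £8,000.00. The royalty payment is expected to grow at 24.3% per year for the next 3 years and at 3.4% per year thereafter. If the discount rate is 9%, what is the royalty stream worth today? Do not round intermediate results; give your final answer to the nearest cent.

D_1 = 9944.00000
D_2 = 12360.39200
D_3 = 15363.96726
Terminal value at year 3: TV = D_3×(1+g_2)/(r−g_2) = 15886.34214/0.056 = 283684.68112
P_0 = D_1/(1+r)^1 + D_2/(1+r)^2 + D_3/(1+r)^3 + TV/(1+r)^3
    = 9122.93578 + 10403.49466 + 11863.80170 + 219056.62431 = 250446.85645

£250446.86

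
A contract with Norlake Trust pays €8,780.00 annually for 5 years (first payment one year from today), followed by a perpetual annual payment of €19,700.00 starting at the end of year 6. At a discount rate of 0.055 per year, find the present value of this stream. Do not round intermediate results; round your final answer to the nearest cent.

€311550.31

PV of 5-year annuity: €8,780.00 × [1 − (1+0.055)^−5] / 0.055 = 37493.09770
Perpetuity value at year 5: €19,700.00 / 0.055 = 358181.81818
PV of perpetuity: 358181.81818 / (1+0.055)^5 = 274057.21401
Total PV = 37493.09770 + 274057.21401 = 311550.31171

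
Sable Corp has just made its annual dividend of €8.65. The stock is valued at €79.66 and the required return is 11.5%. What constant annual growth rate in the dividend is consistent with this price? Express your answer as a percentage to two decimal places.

0.58%

P = D₀(1+g)/(r−g) ⇒ P(r−g) = D₀(1+g) ⇒ g(P+D₀) = P·r − D₀
g = (P·r − D₀)/(P + D₀) = (€79.66×0.115 − €8.65) / (€79.66 + €8.65) = 0.005785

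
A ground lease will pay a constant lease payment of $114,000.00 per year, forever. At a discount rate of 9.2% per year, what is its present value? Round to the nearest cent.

$1239130.43

Level perpetuity: PV = C / r = $114,000.00 / 0.092 = $1,239,130.43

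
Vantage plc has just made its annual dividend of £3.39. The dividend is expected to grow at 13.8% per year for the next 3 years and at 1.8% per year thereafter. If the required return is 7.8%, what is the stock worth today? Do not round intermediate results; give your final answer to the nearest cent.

£79.01

D_1 = 3.85782
D_2 = 4.39020
D_3 = 4.99605
Terminal value at year 3: TV = D_3×(1+g_2)/(r−g_2) = 5.08598/0.06 = 84.76626
P_0 = D_1/(1+r)^1 + D_2/(1+r)^2 + D_3/(1+r)^3 + TV/(1+r)^3
    = 3.57868 + 3.77787 + 3.98814 + 67.66541 = 79.01010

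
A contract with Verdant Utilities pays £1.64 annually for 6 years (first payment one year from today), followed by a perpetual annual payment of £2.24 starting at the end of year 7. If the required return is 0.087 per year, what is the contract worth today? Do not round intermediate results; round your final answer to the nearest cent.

£23.03

PV of 6-year annuity: £1.64 × [1 − (1+0.087)^−6] / 0.087 = 7.42318
Perpetuity value at year 6: £2.24 / 0.087 = 25.74713
PV of perpetuity: 25.74713 / (1+0.087)^6 = 15.60815
Total PV = 7.42318 + 15.60815 = 23.03133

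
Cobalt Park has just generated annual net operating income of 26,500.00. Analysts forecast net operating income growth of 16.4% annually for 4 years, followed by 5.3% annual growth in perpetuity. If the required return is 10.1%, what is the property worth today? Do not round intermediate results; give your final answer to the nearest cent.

848322.16

D_1 = 30846.00000
D_2 = 35904.74400
D_3 = 41793.12202
D_4 = 48647.19403
Terminal value at year 4: TV = D_4×(1+g_2)/(r−g_2) = 51225.49531/0.048 = 1067197.81896
P_0 = D_1/(1+r)^1 + D_2/(1+r)^2 + D_3/(1+r)^3 + D_4/(1+r)^4 + TV/(1+r)^4
    = 28016.34877 + 29619.46410 + 31314.31082 + 33106.13787 + 726265.89948 = 848322.16104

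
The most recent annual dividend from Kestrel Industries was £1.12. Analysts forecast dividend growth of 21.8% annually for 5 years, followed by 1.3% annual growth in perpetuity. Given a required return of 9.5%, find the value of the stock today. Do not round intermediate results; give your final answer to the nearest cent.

£31.35

D_1 = 1.36416
D_2 = 1.66155
D_3 = 2.02376
D_4 = 2.46494
D_5 = 3.00230
Terminal value at year 5: TV = D_5×(1+g_2)/(r−g_2) = 3.04133/0.082 = 37.08942
P_0 = D_1/(1+r)^1 + D_2/(1+r)^2 + D_3/(1+r)^3 + D_4/(1+r)^4 + D_5/(1+r)^5 + TV/(1+r)^5
    = 1.24581 + 1.38575 + 1.54141 + 1.71455 + 1.90715 + 23.56023 = 31.35489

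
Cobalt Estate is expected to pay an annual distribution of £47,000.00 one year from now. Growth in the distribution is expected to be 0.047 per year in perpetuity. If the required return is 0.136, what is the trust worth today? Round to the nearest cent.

£528089.89

Growing perpetuity: P = D₁ / (r − g) = £47,000.0000 / (0.136 − 0.047) = £528,089.89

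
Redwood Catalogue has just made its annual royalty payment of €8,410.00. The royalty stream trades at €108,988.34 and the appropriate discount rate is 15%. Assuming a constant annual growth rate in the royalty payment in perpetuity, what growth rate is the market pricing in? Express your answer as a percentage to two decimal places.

P = D₀(1+g)/(r−g) ⇒ P(r−g) = D₀(1+g) ⇒ g(P+D₀) = P·r − D₀
g = (P·r − D₀)/(P + D₀) = (€108,988.34×0.15 − €8,410.00) / (€108,988.34 + €8,410.00) = 0.067618

6.76%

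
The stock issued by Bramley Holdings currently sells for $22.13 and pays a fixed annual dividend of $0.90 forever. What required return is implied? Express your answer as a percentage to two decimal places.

4.07%

P = C/r ⇒ r = C/P = $0.90/$22.13 = 0.040669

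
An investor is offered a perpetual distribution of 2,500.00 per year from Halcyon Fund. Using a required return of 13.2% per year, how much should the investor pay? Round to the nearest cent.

18939.39

Level perpetuity: PV = C / r = 2,500.00 / 0.132 = 18,939.39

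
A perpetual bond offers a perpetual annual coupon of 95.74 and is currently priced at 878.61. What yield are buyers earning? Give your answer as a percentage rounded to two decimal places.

10.90%

P = C/r ⇒ r = C/P = 95.74/878.61 = 0.108968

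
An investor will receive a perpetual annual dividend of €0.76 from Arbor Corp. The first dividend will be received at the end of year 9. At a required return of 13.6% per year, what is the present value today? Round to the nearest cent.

Value at end of year 8: C / r = €0.76 / 0.136 = €5.5882
Discount to today: PV = €5.5882 / (1 + 0.136)^8 = €5.5882 / 2.773490 = €2.01

€2.01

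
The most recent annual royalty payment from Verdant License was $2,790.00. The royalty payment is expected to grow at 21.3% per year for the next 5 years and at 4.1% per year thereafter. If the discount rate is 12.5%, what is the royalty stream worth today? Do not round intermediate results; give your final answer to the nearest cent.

$67972.52

D_1 = 3384.27000
D_2 = 4105.11951
D_3 = 4979.50997
D_4 = 6040.14559
D_5 = 7326.69660
Terminal value at year 5: TV = D_5×(1+g_2)/(r−g_2) = 7627.09116/0.084 = 90798.70428
P_0 = D_1/(1+r)^1 + D_2/(1+r)^2 + D_3/(1+r)^3 + D_4/(1+r)^4 + D_5/(1+r)^5 + TV/(1+r)^5
    = 3008.24000 + 3243.55122 + 3497.26900 + 3770.83315 + 4065.79610 + 50386.83029 = 67972.51977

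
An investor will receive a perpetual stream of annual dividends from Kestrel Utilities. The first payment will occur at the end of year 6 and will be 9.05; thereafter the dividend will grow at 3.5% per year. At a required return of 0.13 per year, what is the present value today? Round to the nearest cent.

51.71

Value at end of year 5: C₁ / (r − g) = 9.05 / (0.13 − 0.035) = 95.2632
Discount to today: PV = 95.2632 / (1 + 0.13)^5 = 95.2632 / 1.842435 = 51.71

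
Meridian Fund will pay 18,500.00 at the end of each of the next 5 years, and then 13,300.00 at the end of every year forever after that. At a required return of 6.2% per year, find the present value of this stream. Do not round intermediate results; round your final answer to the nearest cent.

PV of 5-year annuity: 18,500.00 × [1 − (1+0.062)^−5] / 0.062 = 77506.55688
Perpetuity value at year 5: 13,300.00 / 0.062 = 214516.12903
PV of perpetuity: 214516.12903 / (1+0.062)^5 = 158795.19895
Total PV = 77506.55688 + 158795.19895 = 236301.75583

236301.76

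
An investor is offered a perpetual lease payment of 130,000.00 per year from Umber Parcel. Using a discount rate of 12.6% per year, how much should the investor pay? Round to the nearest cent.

1031746.03

Level perpetuity: PV = C / r = 130,000.00 / 0.126 = 1,031,746.03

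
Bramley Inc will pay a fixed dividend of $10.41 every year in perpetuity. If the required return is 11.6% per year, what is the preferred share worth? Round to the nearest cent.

Level perpetuity: PV = C / r = $10.41 / 0.116 = $89.74

$89.74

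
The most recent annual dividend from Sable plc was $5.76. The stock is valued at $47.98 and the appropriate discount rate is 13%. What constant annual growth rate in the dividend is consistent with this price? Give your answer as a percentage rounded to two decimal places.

P = D₀(1+g)/(r−g) ⇒ P(r−g) = D₀(1+g) ⇒ g(P+D₀) = P·r − D₀
g = (P·r − D₀)/(P + D₀) = ($47.98×0.13 − $5.76) / ($47.98 + $5.76) = 0.008884

0.89%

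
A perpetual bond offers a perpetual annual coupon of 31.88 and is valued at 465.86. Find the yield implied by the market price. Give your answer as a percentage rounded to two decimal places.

P = C/r ⇒ r = C/P = 31.88/465.86 = 0.068433

6.84%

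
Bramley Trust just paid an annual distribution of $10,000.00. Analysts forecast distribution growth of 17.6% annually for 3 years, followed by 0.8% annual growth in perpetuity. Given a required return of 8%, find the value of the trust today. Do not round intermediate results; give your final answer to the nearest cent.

$216406.58

D_1 = 11760.00000
D_2 = 13829.76000
D_3 = 16263.79776
Terminal value at year 3: TV = D_3×(1+g_2)/(r−g_2) = 16393.90814/0.072 = 227693.16864
P_0 = D_1/(1+r)^1 + D_2/(1+r)^2 + D_3/(1+r)^3 + TV/(1+r)^3
    = 10888.88889 + 11856.79012 + 12910.72702 + 180750.17833 = 216406.58436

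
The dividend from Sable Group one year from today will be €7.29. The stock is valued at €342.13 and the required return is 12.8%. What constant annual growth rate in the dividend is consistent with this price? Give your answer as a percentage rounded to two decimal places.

10.67%

P = D₁/(r−g) ⇒ g = r − D₁/P = 0.128 − €7.29/€342.13 = 0.106692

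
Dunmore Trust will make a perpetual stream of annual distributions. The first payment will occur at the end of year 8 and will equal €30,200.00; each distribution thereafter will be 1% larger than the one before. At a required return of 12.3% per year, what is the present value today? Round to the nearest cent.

€118650.67

Value at end of year 7: C₁ / (r − g) = €30,200.00 / (0.123 − 0.01) = €267,256.6372
Discount to today: PV = €267,256.6372 / (1 + 0.123)^7 = €267,256.6372 / 2.252466 = €118,650.67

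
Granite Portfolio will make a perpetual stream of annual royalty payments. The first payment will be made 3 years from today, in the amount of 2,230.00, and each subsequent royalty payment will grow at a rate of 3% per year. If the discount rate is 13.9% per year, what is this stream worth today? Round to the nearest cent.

Value at end of year 2: C₁ / (r − g) = 2,230.00 / (0.139 − 0.03) = 20,458.7156
Discount to today: PV = 20,458.7156 / (1 + 0.139)^2 = 20,458.7156 / 1.297321 = 15,769.97

15769.97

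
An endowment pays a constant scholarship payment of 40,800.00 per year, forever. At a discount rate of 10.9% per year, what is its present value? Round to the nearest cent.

374311.93

Level perpetuity: PV = C / r = 40,800.00 / 0.109 = 374,311.93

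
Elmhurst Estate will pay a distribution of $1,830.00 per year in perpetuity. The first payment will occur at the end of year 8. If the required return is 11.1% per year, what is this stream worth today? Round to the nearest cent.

Value at end of year 7: C / r = $1,830.00 / 0.111 = $16,486.4865
Discount to today: PV = $16,486.4865 / (1 + 0.111)^7 = $16,486.4865 / 2.089288 = $7,890.96

$7890.96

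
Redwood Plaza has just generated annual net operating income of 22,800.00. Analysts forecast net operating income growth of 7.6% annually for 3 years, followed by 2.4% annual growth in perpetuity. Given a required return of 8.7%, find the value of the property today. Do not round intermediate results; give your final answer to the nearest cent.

D_1 = 24532.80000
D_2 = 26397.29280
D_3 = 28403.48705
Terminal value at year 3: TV = D_3×(1+g_2)/(r−g_2) = 29085.17074/0.063 = 461669.37686
P_0 = D_1/(1+r)^1 + D_2/(1+r)^2 + D_3/(1+r)^3 + TV/(1+r)^3
    = 22569.27323 + 22340.88132 + 22114.80064 + 359453.26761 = 426478.22280

426478.22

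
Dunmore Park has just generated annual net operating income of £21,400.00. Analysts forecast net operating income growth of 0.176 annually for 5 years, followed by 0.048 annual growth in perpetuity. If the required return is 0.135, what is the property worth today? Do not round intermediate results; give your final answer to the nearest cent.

D_1 = 25166.40000
D_2 = 29595.68640
D_3 = 34804.52721
D_4 = 40930.12399
D_5 = 48133.82582
Terminal value at year 5: TV = D_5×(1+g_2)/(r−g_2) = 50444.24946/0.087 = 579818.95928
P_0 = D_1/(1+r)^1 + D_2/(1+r)^2 + D_3/(1+r)^3 + D_4/(1+r)^4 + D_5/(1+r)^5 + TV/(1+r)^5
    = 22173.03965 + 22974.00408 + 23803.90202 + 24663.77866 + 25554.71692 + 307831.53251 = 427000.97383

£427000.97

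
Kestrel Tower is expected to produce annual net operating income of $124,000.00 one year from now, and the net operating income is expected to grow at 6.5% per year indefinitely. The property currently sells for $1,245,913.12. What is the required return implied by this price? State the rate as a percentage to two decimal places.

P = D₁/(r − g) ⇒ r = D₁/P + g = $124,000.0000/$1,245,913.12 + 0.065 = 0.099525 + 0.065 = 0.164525

16.45%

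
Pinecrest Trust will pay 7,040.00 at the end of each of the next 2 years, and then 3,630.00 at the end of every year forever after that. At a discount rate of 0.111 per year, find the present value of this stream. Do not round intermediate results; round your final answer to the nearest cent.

PV of 2-year annuity: 7,040.00 × [1 − (1+0.111)^−2] / 0.111 = 12040.17431
Perpetuity value at year 2: 3,630.00 / 0.111 = 32702.70270
PV of perpetuity: 32702.70270 / (1+0.111)^2 = 26494.48782
Total PV = 12040.17431 + 26494.48782 = 38534.66214

38534.66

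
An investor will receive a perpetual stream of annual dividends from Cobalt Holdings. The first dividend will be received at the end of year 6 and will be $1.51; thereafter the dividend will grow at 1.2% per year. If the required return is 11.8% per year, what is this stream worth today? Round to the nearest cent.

Value at end of year 5: C₁ / (r − g) = $1.51 / (0.118 − 0.012) = $14.2453
Discount to today: PV = $14.2453 / (1 + 0.118)^5 = $14.2453 / 1.746663 = $8.16

$8.16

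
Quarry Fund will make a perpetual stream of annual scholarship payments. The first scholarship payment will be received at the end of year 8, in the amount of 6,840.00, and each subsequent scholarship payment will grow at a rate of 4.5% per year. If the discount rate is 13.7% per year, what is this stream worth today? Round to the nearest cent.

30265.30

Value at end of year 7: C₁ / (r − g) = 6,840.00 / (0.137 − 0.045) = 74,347.8261
Discount to today: PV = 74,347.8261 / (1 + 0.137)^7 = 74,347.8261 / 2.456537 = 30,265.30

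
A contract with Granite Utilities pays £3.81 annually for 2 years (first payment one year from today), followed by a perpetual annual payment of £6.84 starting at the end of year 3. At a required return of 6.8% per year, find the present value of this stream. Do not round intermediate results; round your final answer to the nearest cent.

PV of 2-year annuity: £3.81 × [1 − (1+0.068)^−2] / 0.068 = 6.90769
Perpetuity value at year 2: £6.84 / 0.068 = 100.58824
PV of perpetuity: 100.58824 / (1+0.068)^2 = 88.18702
Total PV = 6.90769 + 88.18702 = 95.09472

£95.09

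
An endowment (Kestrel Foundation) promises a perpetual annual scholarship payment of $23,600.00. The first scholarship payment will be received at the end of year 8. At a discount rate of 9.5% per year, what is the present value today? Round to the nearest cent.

$131610.20

Value at end of year 7: C / r = $23,600.00 / 0.095 = $248,421.0526
Discount to today: PV = $248,421.0526 / (1 + 0.095)^7 = $248,421.0526 / 1.887552 = $131,610.20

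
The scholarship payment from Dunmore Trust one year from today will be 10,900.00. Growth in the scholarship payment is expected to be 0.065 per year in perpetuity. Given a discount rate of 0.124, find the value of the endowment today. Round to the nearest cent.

Growing perpetuity: P = D₁ / (r − g) = 10,900.0000 / (0.124 − 0.065) = 184,745.76

184745.76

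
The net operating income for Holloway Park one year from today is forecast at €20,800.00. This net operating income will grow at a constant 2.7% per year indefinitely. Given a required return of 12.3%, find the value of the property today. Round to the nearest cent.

€216666.67

Growing perpetuity: P = D₁ / (r − g) = €20,800.0000 / (0.123 − 0.027) = €216,666.67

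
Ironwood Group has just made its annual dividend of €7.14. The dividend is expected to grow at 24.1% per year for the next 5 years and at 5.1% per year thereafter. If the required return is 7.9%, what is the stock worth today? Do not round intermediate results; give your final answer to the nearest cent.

€594.76

D_1 = 8.86074
D_2 = 10.99618
D_3 = 13.64626
D_4 = 16.93501
D_5 = 21.01634
Terminal value at year 5: TV = D_5×(1+g_2)/(r−g_2) = 22.08818/0.028 = 788.86339
P_0 = D_1/(1+r)^1 + D_2/(1+r)^2 + D_3/(1+r)^3 + D_4/(1+r)^4 + D_5/(1+r)^5 + TV/(1+r)^5
    = 8.21199 + 9.44493 + 10.86299 + 12.49394 + 14.36977 + 539.37968 = 594.76331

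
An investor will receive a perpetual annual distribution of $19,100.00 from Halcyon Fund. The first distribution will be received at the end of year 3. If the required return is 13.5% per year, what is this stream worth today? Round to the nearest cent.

Value at end of year 2: C / r = $19,100.00 / 0.135 = $141,481.4815
Discount to today: PV = $141,481.4815 / (1 + 0.135)^2 = $141,481.4815 / 1.288225 = $109,826.69

$109826.69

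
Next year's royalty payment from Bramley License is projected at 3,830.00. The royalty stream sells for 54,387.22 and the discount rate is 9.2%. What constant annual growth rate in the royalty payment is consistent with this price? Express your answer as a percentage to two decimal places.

2.16%

P = D₁/(r−g) ⇒ g = r − D₁/P = 0.092 − 3,830.00/54,387.22 = 0.021579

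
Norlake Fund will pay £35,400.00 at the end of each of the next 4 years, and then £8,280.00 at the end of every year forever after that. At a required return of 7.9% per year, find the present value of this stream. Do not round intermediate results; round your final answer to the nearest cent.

PV of 4-year annuity: £35,400.00 × [1 − (1+0.079)^−4] / 0.079 = 117510.74856
Perpetuity value at year 4: £8,280.00 / 0.079 = 104810.12658
PV of perpetuity: 104810.12658 / (1+0.079)^4 = 77324.56166
Total PV = 117510.74856 + 77324.56166 = 194835.31023

£194835.31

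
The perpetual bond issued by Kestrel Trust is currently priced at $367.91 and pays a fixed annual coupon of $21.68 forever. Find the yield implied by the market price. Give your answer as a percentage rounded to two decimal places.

P = C/r ⇒ r = C/P = $21.68/$367.91 = 0.058927

5.89%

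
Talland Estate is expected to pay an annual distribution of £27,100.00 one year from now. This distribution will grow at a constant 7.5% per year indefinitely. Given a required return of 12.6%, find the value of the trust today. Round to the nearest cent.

£531372.55

Growing perpetuity: P = D₁ / (r − g) = £27,100.0000 / (0.126 − 0.075) = £531,372.55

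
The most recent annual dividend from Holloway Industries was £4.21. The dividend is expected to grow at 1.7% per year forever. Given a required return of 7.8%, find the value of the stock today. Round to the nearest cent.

£70.19

D₁ = D₀ × (1 + g) = £4.21 × 1.017 = £4.2816
Growing perpetuity: P = D₁ / (r − g) = £4.2816 / (0.078 − 0.017) = £70.19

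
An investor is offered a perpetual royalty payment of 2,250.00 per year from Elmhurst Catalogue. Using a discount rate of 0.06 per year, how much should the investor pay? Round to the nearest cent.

37500.00

Level perpetuity: PV = C / r = 2,250.00 / 0.06 = 37,500.00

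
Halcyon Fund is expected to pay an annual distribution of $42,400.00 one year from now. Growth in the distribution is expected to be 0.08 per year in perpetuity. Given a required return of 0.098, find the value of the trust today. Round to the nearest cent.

Growing perpetuity: P = D₁ / (r − g) = $42,400.0000 / (0.098 − 0.08) = $2,355,555.56

$2355555.56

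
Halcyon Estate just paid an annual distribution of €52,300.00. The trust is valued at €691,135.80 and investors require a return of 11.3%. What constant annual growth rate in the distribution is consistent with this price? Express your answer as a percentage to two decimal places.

P = D₀(1+g)/(r−g) ⇒ P(r−g) = D₀(1+g) ⇒ g(P+D₀) = P·r − D₀
g = (P·r − D₀)/(P + D₀) = (€691,135.80×0.113 − €52,300.00) / (€691,135.80 + €52,300.00) = 0.034702

3.47%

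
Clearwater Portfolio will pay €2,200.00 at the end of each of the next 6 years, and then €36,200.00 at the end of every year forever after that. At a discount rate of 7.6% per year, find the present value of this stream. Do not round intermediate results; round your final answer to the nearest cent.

€317212.22

PV of 6-year annuity: €2,200.00 × [1 − (1+0.076)^−6] / 0.076 = 10294.93663
Perpetuity value at year 6: €36,200.00 / 0.076 = 476315.78947
PV of perpetuity: 476315.78947 / (1+0.076)^6 = 306917.28677
Total PV = 10294.93663 + 306917.28677 = 317212.22340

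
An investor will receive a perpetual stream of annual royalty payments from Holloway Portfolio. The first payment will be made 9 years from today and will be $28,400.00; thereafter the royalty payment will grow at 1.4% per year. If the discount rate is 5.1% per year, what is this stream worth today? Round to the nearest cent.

$515578.61

Value at end of year 8: C₁ / (r − g) = $28,400.00 / (0.051 − 0.014) = $767,567.5676
Discount to today: PV = $767,567.5676 / (1 + 0.051)^8 = $767,567.5676 / 1.488750 = $515,578.61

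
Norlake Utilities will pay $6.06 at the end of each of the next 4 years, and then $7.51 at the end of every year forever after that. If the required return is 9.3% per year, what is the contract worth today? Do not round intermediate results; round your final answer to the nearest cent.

PV of 4-year annuity: $6.06 × [1 − (1+0.093)^−4] / 0.093 = 19.50412
Perpetuity value at year 4: $7.51 / 0.093 = 80.75269
PV of perpetuity: 80.75269 / (1+0.093)^4 = 56.58175
Total PV = 19.50412 + 56.58175 = 76.08586

$76.09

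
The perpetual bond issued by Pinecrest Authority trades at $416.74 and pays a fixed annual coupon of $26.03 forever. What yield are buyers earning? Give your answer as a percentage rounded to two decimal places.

6.25%

P = C/r ⇒ r = C/P = $26.03/$416.74 = 0.062461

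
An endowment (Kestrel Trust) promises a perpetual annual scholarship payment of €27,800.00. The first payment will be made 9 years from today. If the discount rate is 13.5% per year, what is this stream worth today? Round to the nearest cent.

Value at end of year 8: C / r = €27,800.00 / 0.135 = €205,925.9259
Discount to today: PV = €205,925.9259 / (1 + 0.135)^8 = €205,925.9259 / 2.754019 = €74,772.88

€74772.88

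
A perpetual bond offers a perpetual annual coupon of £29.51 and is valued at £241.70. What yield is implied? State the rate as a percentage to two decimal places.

P = C/r ⇒ r = C/P = £29.51/£241.70 = 0.122094

12.21%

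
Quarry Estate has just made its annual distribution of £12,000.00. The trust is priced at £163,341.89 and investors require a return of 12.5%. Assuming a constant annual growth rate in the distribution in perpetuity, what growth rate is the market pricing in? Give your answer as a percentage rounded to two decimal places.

P = D₀(1+g)/(r−g) ⇒ P(r−g) = D₀(1+g) ⇒ g(P+D₀) = P·r − D₀
g = (P·r − D₀)/(P + D₀) = (£163,341.89×0.125 − £12,000.00) / (£163,341.89 + £12,000.00) = 0.048008

4.80%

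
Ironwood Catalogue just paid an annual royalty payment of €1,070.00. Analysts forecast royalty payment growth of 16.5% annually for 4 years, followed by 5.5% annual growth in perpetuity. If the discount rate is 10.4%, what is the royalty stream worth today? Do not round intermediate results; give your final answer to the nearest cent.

D_1 = 1246.55000
D_2 = 1452.23075
D_3 = 1691.84882
D_4 = 1971.00388
Terminal value at year 4: TV = D_4×(1+g_2)/(r−g_2) = 2079.40909/0.049 = 42436.92027
P_0 = D_1/(1+r)^1 + D_2/(1+r)^2 + D_3/(1+r)^3 + D_4/(1+r)^4 + TV/(1+r)^4
    = 1129.12138 + 1191.50942 + 1257.34464 + 1326.81748 + 28567.19275 = 33471.98568

€33471.99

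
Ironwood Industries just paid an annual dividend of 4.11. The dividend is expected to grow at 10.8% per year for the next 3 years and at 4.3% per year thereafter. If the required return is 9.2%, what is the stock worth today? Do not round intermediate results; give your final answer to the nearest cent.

104.08

D_1 = 4.55388
D_2 = 5.04570
D_3 = 5.59063
Terminal value at year 3: TV = D_3×(1+g_2)/(r−g_2) = 5.83103/0.049 = 119.00065
P_0 = D_1/(1+r)^1 + D_2/(1+r)^2 + D_3/(1+r)^3 + TV/(1+r)^3
    = 4.17022 + 4.23132 + 4.29332 + 91.38637 = 104.08123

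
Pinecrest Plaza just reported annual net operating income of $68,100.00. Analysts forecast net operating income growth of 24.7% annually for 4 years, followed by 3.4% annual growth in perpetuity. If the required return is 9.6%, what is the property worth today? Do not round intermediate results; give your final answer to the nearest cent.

$2283331.68

D_1 = 84920.70000
D_2 = 105896.11290
D_3 = 132052.45279
D_4 = 164669.40862
Terminal value at year 4: TV = D_4×(1+g_2)/(r−g_2) = 170268.16852/0.062 = 2746260.78254
P_0 = D_1/(1+r)^1 + D_2/(1+r)^2 + D_3/(1+r)^3 + D_4/(1+r)^4 + TV/(1+r)^4
    = 77482.39051 + 88157.42789 + 100303.20491 + 114122.35084 + 1903266.30270 = 2283331.67685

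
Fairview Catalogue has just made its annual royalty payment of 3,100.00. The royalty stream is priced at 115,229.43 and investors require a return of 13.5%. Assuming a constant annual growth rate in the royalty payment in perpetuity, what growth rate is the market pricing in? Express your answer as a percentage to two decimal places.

P = D₀(1+g)/(r−g) ⇒ P(r−g) = D₀(1+g) ⇒ g(P+D₀) = P·r − D₀
g = (P·r − D₀)/(P + D₀) = (115,229.43×0.135 − 3,100.00) / (115,229.43 + 3,100.00) = 0.105265

10.53%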